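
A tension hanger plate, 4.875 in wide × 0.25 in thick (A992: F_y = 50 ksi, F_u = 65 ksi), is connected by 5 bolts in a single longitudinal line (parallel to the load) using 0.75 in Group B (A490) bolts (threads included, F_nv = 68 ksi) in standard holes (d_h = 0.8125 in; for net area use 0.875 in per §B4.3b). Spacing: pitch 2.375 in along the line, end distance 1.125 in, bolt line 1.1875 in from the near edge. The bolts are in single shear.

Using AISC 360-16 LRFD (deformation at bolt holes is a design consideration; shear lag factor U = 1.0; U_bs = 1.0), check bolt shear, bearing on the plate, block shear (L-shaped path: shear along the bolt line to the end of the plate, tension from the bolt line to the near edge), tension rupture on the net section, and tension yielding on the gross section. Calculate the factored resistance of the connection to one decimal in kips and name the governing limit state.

Bolt shear: A_b = π(0.75)²/4 = 0.44179 in². φR_n = 0.75 × 68 × 0.44179 × 5 × 1 = 112.7 kips.
Bearing (0.25 in plate, F_u = 65 ksi): end bolts L_c = 1.125 − 0.8125/2 = 0.71875, R_n = min(1.2×0.71875×0.25×65, 2.4×0.75×0.25×65) = 14.016 kips/bolt; interior L_c = 2.375 − 0.8125 = 1.5625, R_n = 29.25 kips/bolt. φR_n = 0.75 × (1×14.016 + 4×29.25) = 98.3 kips.
Block shear: shear path 1×[1.125+4×2.375] = 1×10.625 in, A_gv = 2.6563, A_nv = 1×(10.625 − 4.5×0.875)×0.25 = 1.6719 in²; tension to near edge: (1.1875 − 0.5×0.875)×0.25 = 0.1875 in². R_n = min(0.6×65×1.6719, 0.6×50×2.6563) + 1.0×65×0.1875 = min(65.204, 79.689) + 12.188 = 77.392 kips. φR_n = 0.75 × 77.392 = 58.0 kips.
Tension rupture (net): A_n = (4.875 − 1×0.875)×0.25 = 1 in² (U = 1.0, A_e = A_n). φR_n = 0.75 × 65 × 1 = 48.8 kips.
Tension yield (gross): A_g = 4.875×0.25 = 1.2188 in². φR_n = 0.90 × 50 × 1.2188 = 54.8 kips.
Governing: min(112.7, 98.3, 58.0, 48.8, 54.8) = 48.8 kips → net-section rupture.

48.8 kips (net-section rupture governs)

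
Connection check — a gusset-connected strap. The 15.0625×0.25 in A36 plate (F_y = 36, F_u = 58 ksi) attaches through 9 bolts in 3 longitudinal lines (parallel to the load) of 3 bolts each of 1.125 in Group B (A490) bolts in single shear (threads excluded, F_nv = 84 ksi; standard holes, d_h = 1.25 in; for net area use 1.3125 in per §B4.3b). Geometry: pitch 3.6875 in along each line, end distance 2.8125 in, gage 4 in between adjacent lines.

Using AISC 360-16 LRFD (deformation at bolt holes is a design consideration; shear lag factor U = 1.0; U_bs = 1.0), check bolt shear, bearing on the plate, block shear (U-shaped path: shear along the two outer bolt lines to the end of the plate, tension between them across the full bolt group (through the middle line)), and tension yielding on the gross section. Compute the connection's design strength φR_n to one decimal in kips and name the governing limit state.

Bolt shear: A_b = π(1.125)²/4 = 0.99402 in². φR_n = 0.75 × 84 × 0.99402 × 9 × 1 = 563.6 kips.
Bearing (0.25 in plate, F_u = 58 ksi): end bolts L_c = 2.8125 − 1.25/2 = 2.1875, R_n = min(1.2×2.1875×0.25×58, 2.4×1.125×0.25×58) = 38.063 kips/bolt; interior L_c = 3.6875 − 1.25 = 2.4375, R_n = 39.15 kips/bolt. φR_n = 0.75 × (3×38.063 + 6×39.15) = 261.8 kips.
Block shear: shear path 2×[2.8125+2×3.6875] = 2×10.1875 in, A_gv = 5.0938, A_nv = 2×(10.1875 − 2.5×1.3125)×0.25 = 3.4531 in²; tension across gage: (8 − 2×1.3125)×0.25 = 1.3438 in². R_n = min(0.6×58×3.4531, 0.6×36×5.0938) + 1.0×58×1.3438 = min(120.17, 110.03) + 77.94 = 187.97 kips. φR_n = 0.75 × 187.97 = 141.0 kips.
Tension yield (gross): A_g = 15.0625×0.25 = 3.7656 in². φR_n = 0.90 × 36 × 3.7656 = 122.0 kips.
Governing: min(563.6, 261.8, 141.0, 122.0) = 122.0 kips → gross-section yield.

122.0 kips (gross-section yield governs)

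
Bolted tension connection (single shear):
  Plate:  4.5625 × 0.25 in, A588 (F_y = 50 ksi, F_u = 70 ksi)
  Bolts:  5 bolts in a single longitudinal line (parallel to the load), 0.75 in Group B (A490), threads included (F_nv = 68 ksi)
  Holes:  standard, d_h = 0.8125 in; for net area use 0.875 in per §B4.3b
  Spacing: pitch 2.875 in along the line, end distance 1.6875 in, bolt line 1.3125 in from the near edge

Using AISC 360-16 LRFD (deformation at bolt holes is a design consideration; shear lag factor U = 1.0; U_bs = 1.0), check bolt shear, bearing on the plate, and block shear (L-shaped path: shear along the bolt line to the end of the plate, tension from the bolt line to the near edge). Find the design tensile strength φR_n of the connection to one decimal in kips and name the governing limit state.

Bolt shear: A_b = π(0.75)²/4 = 0.44179 in². φR_n = 0.75 × 68 × 0.44179 × 5 × 1 = 112.7 kips.
Bearing (0.25 in plate, F_u = 70 ksi): end bolts L_c = 1.6875 − 0.8125/2 = 1.28125, R_n = min(1.2×1.28125×0.25×70, 2.4×0.75×0.25×70) = 26.906 kips/bolt; interior L_c = 2.875 − 0.8125 = 2.0625, R_n = 31.5 kips/bolt. φR_n = 0.75 × (1×26.906 + 4×31.5) = 114.7 kips.
Block shear: shear path 1×[1.6875+4×2.875] = 1×13.1875 in, A_gv = 3.2969, A_nv = 1×(13.1875 − 4.5×0.875)×0.25 = 2.3125 in²; tension to near edge: (1.3125 − 0.5×0.875)×0.25 = 0.21875 in². R_n = min(0.6×70×2.3125, 0.6×50×3.2969) + 1.0×70×0.21875 = min(97.125, 98.907) + 15.313 = 112.44 kips. φR_n = 0.75 × 112.44 = 84.3 kips.
Governing: min(112.7, 114.7, 84.3) = 84.3 kips → block shear.

84.3 kips (block shear governs)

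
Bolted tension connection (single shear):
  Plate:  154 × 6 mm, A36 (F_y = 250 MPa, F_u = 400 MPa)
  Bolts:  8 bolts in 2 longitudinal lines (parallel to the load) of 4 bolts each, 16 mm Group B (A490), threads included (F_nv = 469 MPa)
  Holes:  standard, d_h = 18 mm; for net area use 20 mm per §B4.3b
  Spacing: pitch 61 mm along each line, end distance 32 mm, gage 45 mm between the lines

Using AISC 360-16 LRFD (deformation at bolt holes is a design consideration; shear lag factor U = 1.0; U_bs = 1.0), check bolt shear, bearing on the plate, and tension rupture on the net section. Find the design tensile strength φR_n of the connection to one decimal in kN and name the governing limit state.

205.2 kN (net-section rupture governs)

Bolt shear: A_b = π(16)²/4 = 201.06 mm². φR_n = 0.75 × 469 × 201.06 × 8 × 1 = 565.8 kN.
Bearing (6 mm plate, F_u = 400 MPa): end bolts L_c = 32 − 18/2 = 23, R_n = min(1.2×23×6×400, 2.4×16×6×400) = 66.24 kN/bolt; interior L_c = 61 − 18 = 43, R_n = 92.16 kN/bolt. φR_n = 0.75 × (2×66.24 + 6×92.16) = 514.1 kN.
Tension rupture (net): A_n = (154 − 2×20)×6 = 684 mm² (U = 1.0, A_e = A_n). φR_n = 0.75 × 400 × 684 = 205.2 kN.
Governing: min(565.8, 514.1, 205.2) = 205.2 kN → net-section rupture.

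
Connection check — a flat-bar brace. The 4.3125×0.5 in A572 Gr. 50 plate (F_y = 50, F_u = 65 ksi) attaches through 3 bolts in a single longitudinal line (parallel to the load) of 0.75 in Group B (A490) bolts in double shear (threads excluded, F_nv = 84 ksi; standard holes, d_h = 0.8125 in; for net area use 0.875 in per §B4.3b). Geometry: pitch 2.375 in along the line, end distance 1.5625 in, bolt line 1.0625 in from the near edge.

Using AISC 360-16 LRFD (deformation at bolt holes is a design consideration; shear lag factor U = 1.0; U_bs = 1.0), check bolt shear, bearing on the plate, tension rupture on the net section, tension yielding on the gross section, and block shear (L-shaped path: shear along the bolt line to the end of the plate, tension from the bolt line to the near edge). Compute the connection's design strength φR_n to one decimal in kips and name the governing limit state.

Bolt shear: A_b = π(0.75)²/4 = 0.44179 in². φR_n = 0.75 × 84 × 0.44179 × 3 × 2 = 167.0 kips.
Bearing (0.5 in plate, F_u = 65 ksi): end bolts L_c = 1.5625 − 0.8125/2 = 1.15625, R_n = min(1.2×1.15625×0.5×65, 2.4×0.75×0.5×65) = 45.094 kips/bolt; interior L_c = 2.375 − 0.8125 = 1.5625, R_n = 58.5 kips/bolt. φR_n = 0.75 × (1×45.094 + 2×58.5) = 121.6 kips.
Tension rupture (net): A_n = (4.3125 − 1×0.875)×0.5 = 1.7188 in² (U = 1.0, A_e = A_n). φR_n = 0.75 × 65 × 1.7188 = 83.8 kips.
Tension yield (gross): A_g = 4.3125×0.5 = 2.1563 in². φR_n = 0.90 × 50 × 2.1563 = 97.0 kips.
Block shear: shear path 1×[1.5625+2×2.375] = 1×6.3125 in, A_gv = 3.1563, A_nv = 1×(6.3125 − 2.5×0.875)×0.5 = 2.0625 in²; tension to near edge: (1.0625 − 0.5×0.875)×0.5 = 0.3125 in². R_n = min(0.6×65×2.0625, 0.6×50×3.1563) + 1.0×65×0.3125 = min(80.438, 94.689) + 20.313 = 100.75 kips. φR_n = 0.75 × 100.75 = 75.6 kips.
Governing: min(167.0, 121.6, 83.8, 97.0, 75.6) = 75.6 kips → block shear.

75.6 kips (block shear governs)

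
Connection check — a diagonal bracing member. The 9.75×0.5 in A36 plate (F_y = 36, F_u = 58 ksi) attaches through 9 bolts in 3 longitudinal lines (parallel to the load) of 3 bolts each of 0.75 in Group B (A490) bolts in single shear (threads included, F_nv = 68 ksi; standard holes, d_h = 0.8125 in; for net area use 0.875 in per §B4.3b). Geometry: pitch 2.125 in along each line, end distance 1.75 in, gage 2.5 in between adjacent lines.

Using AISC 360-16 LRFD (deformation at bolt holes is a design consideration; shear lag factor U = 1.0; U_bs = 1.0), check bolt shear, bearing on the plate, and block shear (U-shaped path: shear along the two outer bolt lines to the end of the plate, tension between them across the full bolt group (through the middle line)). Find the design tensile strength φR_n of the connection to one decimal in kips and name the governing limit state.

Bolt shear: A_b = π(0.75)²/4 = 0.44179 in². φR_n = 0.75 × 68 × 0.44179 × 9 × 1 = 202.8 kips.
Bearing (0.5 in plate, F_u = 58 ksi): end bolts L_c = 1.75 − 0.8125/2 = 1.34375, R_n = min(1.2×1.34375×0.5×58, 2.4×0.75×0.5×58) = 46.763 kips/bolt; interior L_c = 2.125 − 0.8125 = 1.3125, R_n = 45.675 kips/bolt. φR_n = 0.75 × (3×46.763 + 6×45.675) = 310.8 kips.
Block shear: shear path 2×[1.75+2×2.125] = 2×6 in, A_gv = 6, A_nv = 2×(6 − 2.5×0.875)×0.5 = 3.8125 in²; tension across gage: (5 − 2×0.875)×0.5 = 1.625 in². R_n = min(0.6×58×3.8125, 0.6×36×6) + 1.0×58×1.625 = min(132.68, 129.6) + 94.25 = 223.85 kips. φR_n = 0.75 × 223.85 = 167.9 kips.
Governing: min(202.8, 310.8, 167.9) = 167.9 kips → block shear.

167.9 kips (block shear governs)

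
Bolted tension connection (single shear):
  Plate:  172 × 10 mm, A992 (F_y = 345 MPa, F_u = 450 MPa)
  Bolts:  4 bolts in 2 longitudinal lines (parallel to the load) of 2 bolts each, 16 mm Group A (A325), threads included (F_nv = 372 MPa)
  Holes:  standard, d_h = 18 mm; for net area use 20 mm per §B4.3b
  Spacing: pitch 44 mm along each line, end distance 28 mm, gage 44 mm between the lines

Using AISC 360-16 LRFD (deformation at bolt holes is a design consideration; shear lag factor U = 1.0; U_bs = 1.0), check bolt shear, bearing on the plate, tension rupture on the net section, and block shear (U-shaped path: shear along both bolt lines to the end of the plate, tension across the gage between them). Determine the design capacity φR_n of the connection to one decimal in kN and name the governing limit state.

224.4 kN (bolt shear governs)

Bolt shear: A_b = π(16)²/4 = 201.06 mm². φR_n = 0.75 × 372 × 201.06 × 4 × 1 = 224.4 kN.
Bearing (10 mm plate, F_u = 450 MPa): end bolts L_c = 28 − 18/2 = 19, R_n = min(1.2×19×10×450, 2.4×16×10×450) = 102.6 kN/bolt; interior L_c = 44 − 18 = 26, R_n = 140.4 kN/bolt. φR_n = 0.75 × (2×102.6 + 2×140.4) = 364.5 kN.
Tension rupture (net): A_n = (172 − 2×20)×10 = 1320 mm² (U = 1.0, A_e = A_n). φR_n = 0.75 × 450 × 1320 = 445.5 kN.
Block shear: shear path 2×[28+1×44] = 2×72 mm, A_gv = 1440, A_nv = 2×(72 − 1.5×20)×10 = 840 mm²; tension across gage: (44 − 1×20)×10 = 240 mm². R_n = min(0.6×450×840, 0.6×345×1440) + 1.0×450×240 = min(226.8, 298.08) + 108 = 334.8 kN. φR_n = 0.75 × 334.8 = 251.1 kN.
Governing: min(224.4, 364.5, 445.5, 251.1) = 224.4 kN → bolt shear.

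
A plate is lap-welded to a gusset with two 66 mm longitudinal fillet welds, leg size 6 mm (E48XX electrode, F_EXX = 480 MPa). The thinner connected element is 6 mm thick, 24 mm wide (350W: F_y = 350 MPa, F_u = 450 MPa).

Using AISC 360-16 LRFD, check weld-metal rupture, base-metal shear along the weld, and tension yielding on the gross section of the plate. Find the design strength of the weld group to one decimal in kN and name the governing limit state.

Weld metal: throat = 0.707×6 = 4.242 mm, L = 2×66 = 132 mm. φR_n = 0.75 × 0.6 × 480 × 4.242 × 132 = 120.9 kN.
Base metal shear (6 mm plate): yield φR_n = 1.0×0.6×350×6×132 = 166.3 kN; rupture φR_n = 0.75×0.6×450×6×132 = 160.4 kN; take 160.4 kN (rupture).
Tension yield (gross): A_g = 24×6 = 144 mm². φR_n = 0.90 × 350 × 144 = 45.4 kN.
Governing: min(120.9, 160.4, 45.4) = 45.4 kN → gross-section yield.

45.4 kN (gross-section yield governs)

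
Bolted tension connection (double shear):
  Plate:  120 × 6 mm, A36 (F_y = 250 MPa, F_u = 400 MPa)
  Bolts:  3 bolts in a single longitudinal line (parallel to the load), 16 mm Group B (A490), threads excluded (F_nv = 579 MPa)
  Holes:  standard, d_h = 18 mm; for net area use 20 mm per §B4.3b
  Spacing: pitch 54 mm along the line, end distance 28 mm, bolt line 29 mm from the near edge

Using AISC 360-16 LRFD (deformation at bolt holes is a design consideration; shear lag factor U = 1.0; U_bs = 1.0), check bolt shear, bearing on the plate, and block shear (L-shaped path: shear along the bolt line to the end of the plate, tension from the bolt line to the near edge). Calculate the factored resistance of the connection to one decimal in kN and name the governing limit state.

Bolt shear: A_b = π(16)²/4 = 201.06 mm². φR_n = 0.75 × 579 × 201.06 × 3 × 2 = 523.9 kN.
Bearing (6 mm plate, F_u = 400 MPa): end bolts L_c = 28 − 18/2 = 19, R_n = min(1.2×19×6×400, 2.4×16×6×400) = 54.72 kN/bolt; interior L_c = 54 − 18 = 36, R_n = 92.16 kN/bolt. φR_n = 0.75 × (1×54.72 + 2×92.16) = 179.3 kN.
Block shear: shear path 1×[28+2×54] = 1×136 mm, A_gv = 816, A_nv = 1×(136 − 2.5×20)×6 = 516 mm²; tension to near edge: (29 − 0.5×20)×6 = 114 mm². R_n = min(0.6×400×516, 0.6×250×816) + 1.0×400×114 = min(123.84, 122.4) + 45.6 = 168 kN. φR_n = 0.75 × 168 = 126.0 kN.
Governing: min(523.9, 179.3, 126.0) = 126.0 kN → block shear.

126.0 kN (block shear governs)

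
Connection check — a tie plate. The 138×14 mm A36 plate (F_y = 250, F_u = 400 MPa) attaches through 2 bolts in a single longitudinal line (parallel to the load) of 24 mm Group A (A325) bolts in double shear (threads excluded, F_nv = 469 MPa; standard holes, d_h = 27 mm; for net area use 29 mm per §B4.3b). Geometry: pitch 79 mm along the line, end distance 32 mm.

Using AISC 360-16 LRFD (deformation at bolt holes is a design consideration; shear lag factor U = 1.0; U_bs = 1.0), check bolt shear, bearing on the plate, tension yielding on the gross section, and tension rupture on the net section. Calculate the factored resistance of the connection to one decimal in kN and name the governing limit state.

335.2 kN (bearing governs)

Bolt shear: A_b = π(24)²/4 = 452.39 mm². φR_n = 0.75 × 469 × 452.39 × 2 × 2 = 636.5 kN.
Bearing (14 mm plate, F_u = 400 MPa): end bolts L_c = 32 − 27/2 = 18.5, R_n = min(1.2×18.5×14×400, 2.4×24×14×400) = 124.32 kN/bolt; interior L_c = 79 − 27 = 52, R_n = 322.56 kN/bolt. φR_n = 0.75 × (1×124.32 + 1×322.56) = 335.2 kN.
Tension yield (gross): A_g = 138×14 = 1932 mm². φR_n = 0.90 × 250 × 1932 = 434.7 kN.
Tension rupture (net): A_n = (138 − 1×29)×14 = 1526 mm² (U = 1.0, A_e = A_n). φR_n = 0.75 × 400 × 1526 = 457.8 kN.
Governing: min(636.5, 335.2, 434.7, 457.8) = 335.2 kN → bearing.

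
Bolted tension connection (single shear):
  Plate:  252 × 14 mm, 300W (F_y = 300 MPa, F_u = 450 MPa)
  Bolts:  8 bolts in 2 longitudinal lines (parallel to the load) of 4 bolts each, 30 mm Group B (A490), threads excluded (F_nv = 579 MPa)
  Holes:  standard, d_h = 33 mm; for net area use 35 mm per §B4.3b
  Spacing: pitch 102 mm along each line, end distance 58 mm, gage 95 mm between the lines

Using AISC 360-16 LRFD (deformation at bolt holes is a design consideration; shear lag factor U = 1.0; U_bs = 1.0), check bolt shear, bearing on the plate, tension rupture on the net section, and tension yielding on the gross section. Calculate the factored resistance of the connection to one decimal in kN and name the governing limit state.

Bolt shear: A_b = π(30)²/4 = 706.86 mm². φR_n = 0.75 × 579 × 706.86 × 8 × 1 = 2455.6 kN.
Bearing (14 mm plate, F_u = 450 MPa): end bolts L_c = 58 − 33/2 = 41.5, R_n = min(1.2×41.5×14×450, 2.4×30×14×450) = 313.74 kN/bolt; interior L_c = 102 − 33 = 69, R_n = 453.6 kN/bolt. φR_n = 0.75 × (2×313.74 + 6×453.6) = 2511.8 kN.
Tension rupture (net): A_n = (252 − 2×35)×14 = 2548 mm² (U = 1.0, A_e = A_n). φR_n = 0.75 × 450 × 2548 = 860.0 kN.
Tension yield (gross): A_g = 252×14 = 3528 mm². φR_n = 0.90 × 300 × 3528 = 952.6 kN.
Governing: min(2455.6, 2511.8, 860.0, 952.6) = 860.0 kN → net-section rupture.

860.0 kN (net-section rupture governs)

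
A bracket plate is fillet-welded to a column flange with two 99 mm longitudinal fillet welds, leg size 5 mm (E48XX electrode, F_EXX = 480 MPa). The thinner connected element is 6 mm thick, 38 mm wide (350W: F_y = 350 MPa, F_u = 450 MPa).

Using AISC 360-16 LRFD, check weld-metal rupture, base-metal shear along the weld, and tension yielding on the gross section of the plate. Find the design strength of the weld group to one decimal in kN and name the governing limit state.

71.8 kN (gross-section yield governs)

Weld metal: throat = 0.707×5 = 3.535 mm, L = 2×99 = 198 mm. φR_n = 0.75 × 0.6 × 480 × 3.535 × 198 = 151.2 kN.
Base metal shear (6 mm plate): yield φR_n = 1.0×0.6×350×6×198 = 249.5 kN; rupture φR_n = 0.75×0.6×450×6×198 = 240.6 kN; take 240.6 kN (rupture).
Tension yield (gross): A_g = 38×6 = 228 mm². φR_n = 0.90 × 350 × 228 = 71.8 kN.
Governing: min(151.2, 240.6, 71.8) = 71.8 kN → gross-section yield.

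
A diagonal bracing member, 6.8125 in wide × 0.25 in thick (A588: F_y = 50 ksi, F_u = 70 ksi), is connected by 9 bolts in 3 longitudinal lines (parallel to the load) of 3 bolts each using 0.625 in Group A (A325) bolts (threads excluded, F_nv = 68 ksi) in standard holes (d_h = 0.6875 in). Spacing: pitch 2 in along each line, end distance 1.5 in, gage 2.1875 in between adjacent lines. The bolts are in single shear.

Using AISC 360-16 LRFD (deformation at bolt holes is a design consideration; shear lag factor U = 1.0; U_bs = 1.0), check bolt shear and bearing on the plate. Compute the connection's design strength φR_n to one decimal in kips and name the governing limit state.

Bolt shear: A_b = π(0.625)²/4 = 0.3068 in². φR_n = 0.75 × 68 × 0.3068 × 9 × 1 = 140.8 kips.
Bearing (0.25 in plate, F_u = 70 ksi): end bolts L_c = 1.5 − 0.6875/2 = 1.15625, R_n = min(1.2×1.15625×0.25×70, 2.4×0.625×0.25×70) = 24.281 kips/bolt; interior L_c = 2 − 0.6875 = 1.3125, R_n = 26.25 kips/bolt. φR_n = 0.75 × (3×24.281 + 6×26.25) = 172.8 kips.
Governing: min(140.8, 172.8) = 140.8 kips → bolt shear.

140.8 kips (bolt shear governs)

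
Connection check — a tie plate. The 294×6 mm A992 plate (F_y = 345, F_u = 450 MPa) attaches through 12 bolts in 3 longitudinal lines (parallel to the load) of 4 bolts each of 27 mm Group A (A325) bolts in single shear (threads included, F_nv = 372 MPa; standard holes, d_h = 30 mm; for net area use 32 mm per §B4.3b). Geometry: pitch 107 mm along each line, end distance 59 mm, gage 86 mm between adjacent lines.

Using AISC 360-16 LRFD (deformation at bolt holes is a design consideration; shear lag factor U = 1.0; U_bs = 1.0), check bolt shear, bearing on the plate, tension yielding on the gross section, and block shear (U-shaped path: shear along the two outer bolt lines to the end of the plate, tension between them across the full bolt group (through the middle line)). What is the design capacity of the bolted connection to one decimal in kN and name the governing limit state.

547.7 kN (gross-section yield governs)

Bolt shear: A_b = π(27)²/4 = 572.56 mm². φR_n = 0.75 × 372 × 572.56 × 12 × 1 = 1916.9 kN.
Bearing (6 mm plate, F_u = 450 MPa): end bolts L_c = 59 − 30/2 = 44, R_n = min(1.2×44×6×450, 2.4×27×6×450) = 142.56 kN/bolt; interior L_c = 107 − 30 = 77, R_n = 174.96 kN/bolt. φR_n = 0.75 × (3×142.56 + 9×174.96) = 1501.7 kN.
Tension yield (gross): A_g = 294×6 = 1764 mm². φR_n = 0.90 × 345 × 1764 = 547.7 kN.
Block shear: shear path 2×[59+3×107] = 2×380 mm, A_gv = 4560, A_nv = 2×(380 − 3.5×32)×6 = 3216 mm²; tension across gage: (172 − 2×32)×6 = 648 mm². R_n = min(0.6×450×3216, 0.6×345×4560) + 1.0×450×648 = min(868.32, 943.92) + 291.6 = 1159.9 kN. φR_n = 0.75 × 1159.9 = 869.9 kN.
Governing: min(1916.9, 1501.7, 547.7, 869.9) = 547.7 kN → gross-section yield.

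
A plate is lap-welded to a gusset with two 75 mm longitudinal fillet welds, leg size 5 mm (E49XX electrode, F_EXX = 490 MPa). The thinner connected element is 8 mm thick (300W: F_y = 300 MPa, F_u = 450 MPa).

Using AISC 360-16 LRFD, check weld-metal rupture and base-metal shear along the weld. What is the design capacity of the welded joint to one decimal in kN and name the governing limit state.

116.9 kN (weld metal governs)

Weld metal: throat = 0.707×5 = 3.535 mm, L = 2×75 = 150 mm. φR_n = 0.75 × 0.6 × 490 × 3.535 × 150 = 116.9 kN.
Base metal shear (8 mm plate): yield φR_n = 1.0×0.6×300×8×150 = 216.0 kN; rupture φR_n = 0.75×0.6×450×8×150 = 243.0 kN; take 216.0 kN (yield).
Governing: min(116.9, 216.0) = 116.9 kN → weld metal.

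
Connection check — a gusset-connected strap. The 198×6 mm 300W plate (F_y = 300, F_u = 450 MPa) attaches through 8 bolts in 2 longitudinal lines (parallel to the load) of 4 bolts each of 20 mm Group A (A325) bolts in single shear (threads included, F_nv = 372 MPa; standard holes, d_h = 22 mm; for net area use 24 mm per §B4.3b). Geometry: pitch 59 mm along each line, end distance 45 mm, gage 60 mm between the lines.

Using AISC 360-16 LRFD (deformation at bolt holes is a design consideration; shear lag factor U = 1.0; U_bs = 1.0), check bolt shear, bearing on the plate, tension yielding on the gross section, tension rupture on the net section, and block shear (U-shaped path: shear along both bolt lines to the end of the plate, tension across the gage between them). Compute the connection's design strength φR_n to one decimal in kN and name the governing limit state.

Bolt shear: A_b = π(20)²/4 = 314.16 mm². φR_n = 0.75 × 372 × 314.16 × 8 × 1 = 701.2 kN.
Bearing (6 mm plate, F_u = 450 MPa): end bolts L_c = 45 − 22/2 = 34, R_n = min(1.2×34×6×450, 2.4×20×6×450) = 110.16 kN/bolt; interior L_c = 59 − 22 = 37, R_n = 119.88 kN/bolt. φR_n = 0.75 × (2×110.16 + 6×119.88) = 704.7 kN.
Tension yield (gross): A_g = 198×6 = 1188 mm². φR_n = 0.90 × 300 × 1188 = 320.8 kN.
Tension rupture (net): A_n = (198 − 2×24)×6 = 900 mm² (U = 1.0, A_e = A_n). φR_n = 0.75 × 450 × 900 = 303.8 kN.
Block shear: shear path 2×[45+3×59] = 2×222 mm, A_gv = 2664, A_nv = 2×(222 − 3.5×24)×6 = 1656 mm²; tension across gage: (60 − 1×24)×6 = 216 mm². R_n = min(0.6×450×1656, 0.6×300×2664) + 1.0×450×216 = min(447.12, 479.52) + 97.2 = 544.32 kN. φR_n = 0.75 × 544.32 = 408.2 kN.
Governing: min(701.2, 704.7, 320.8, 303.8, 408.2) = 303.8 kN → net-section rupture.

303.8 kN (net-section rupture governs)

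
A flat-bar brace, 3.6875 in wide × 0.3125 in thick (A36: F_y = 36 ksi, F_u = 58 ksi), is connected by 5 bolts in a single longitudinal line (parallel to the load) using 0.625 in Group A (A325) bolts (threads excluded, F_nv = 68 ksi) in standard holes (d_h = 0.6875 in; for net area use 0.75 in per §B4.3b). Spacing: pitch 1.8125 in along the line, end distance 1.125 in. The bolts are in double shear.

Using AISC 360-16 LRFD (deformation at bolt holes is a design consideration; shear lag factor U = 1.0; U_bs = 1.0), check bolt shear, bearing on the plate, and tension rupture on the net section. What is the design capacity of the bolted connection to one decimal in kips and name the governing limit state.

Bolt shear: A_b = π(0.625)²/4 = 0.3068 in². φR_n = 0.75 × 68 × 0.3068 × 5 × 2 = 156.5 kips.
Bearing (0.3125 in plate, F_u = 58 ksi): end bolts L_c = 1.125 − 0.6875/2 = 0.78125, R_n = min(1.2×0.78125×0.3125×58, 2.4×0.625×0.3125×58) = 16.992 kips/bolt; interior L_c = 1.8125 − 0.6875 = 1.125, R_n = 24.469 kips/bolt. φR_n = 0.75 × (1×16.992 + 4×24.469) = 86.2 kips.
Tension rupture (net): A_n = (3.6875 − 1×0.75)×0.3125 = 0.91797 in² (U = 1.0, A_e = A_n). φR_n = 0.75 × 58 × 0.91797 = 39.9 kips.
Governing: min(156.5, 86.2, 39.9) = 39.9 kips → net-section rupture.

39.9 kips (net-section rupture governs)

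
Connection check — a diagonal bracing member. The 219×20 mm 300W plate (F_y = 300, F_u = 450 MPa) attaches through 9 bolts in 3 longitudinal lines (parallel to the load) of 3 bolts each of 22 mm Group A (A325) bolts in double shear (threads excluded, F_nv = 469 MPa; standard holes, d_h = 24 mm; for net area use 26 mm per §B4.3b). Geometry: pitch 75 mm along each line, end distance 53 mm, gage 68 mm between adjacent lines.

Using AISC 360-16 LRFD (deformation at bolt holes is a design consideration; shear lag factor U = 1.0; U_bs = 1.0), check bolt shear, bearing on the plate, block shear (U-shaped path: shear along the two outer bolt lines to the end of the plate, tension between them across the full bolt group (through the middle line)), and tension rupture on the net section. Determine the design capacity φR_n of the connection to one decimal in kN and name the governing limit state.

Bolt shear: A_b = π(22)²/4 = 380.13 mm². φR_n = 0.75 × 469 × 380.13 × 9 × 2 = 2406.8 kN.
Bearing (20 mm plate, F_u = 450 MPa): end bolts L_c = 53 − 24/2 = 41, R_n = min(1.2×41×20×450, 2.4×22×20×450) = 442.8 kN/bolt; interior L_c = 75 − 24 = 51, R_n = 475.2 kN/bolt. φR_n = 0.75 × (3×442.8 + 6×475.2) = 3134.7 kN.
Block shear: shear path 2×[53+2×75] = 2×203 mm, A_gv = 8120, A_nv = 2×(203 − 2.5×26)×20 = 5520 mm²; tension across gage: (136 − 2×26)×20 = 1680 mm². R_n = min(0.6×450×5520, 0.6×300×8120) + 1.0×450×1680 = min(1490.4, 1461.6) + 756 = 2217.6 kN. φR_n = 0.75 × 2217.6 = 1663.2 kN.
Tension rupture (net): A_n = (219 − 3×26)×20 = 2820 mm² (U = 1.0, A_e = A_n). φR_n = 0.75 × 450 × 2820 = 951.8 kN.
Governing: min(2406.8, 3134.7, 1663.2, 951.8) = 951.8 kN → net-section rupture.

951.8 kN (net-section rupture governs)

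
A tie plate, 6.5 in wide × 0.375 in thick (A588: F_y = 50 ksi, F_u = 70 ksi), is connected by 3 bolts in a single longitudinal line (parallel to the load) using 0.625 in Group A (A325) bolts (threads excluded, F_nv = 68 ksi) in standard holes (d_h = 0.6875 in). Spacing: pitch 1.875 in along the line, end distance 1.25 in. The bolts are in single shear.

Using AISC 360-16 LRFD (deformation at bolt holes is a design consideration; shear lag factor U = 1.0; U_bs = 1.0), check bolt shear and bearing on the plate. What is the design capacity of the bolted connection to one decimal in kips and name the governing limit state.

46.9 kips (bolt shear governs)

Bolt shear: A_b = π(0.625)²/4 = 0.3068 in². φR_n = 0.75 × 68 × 0.3068 × 3 × 1 = 46.9 kips.
Bearing (0.375 in plate, F_u = 70 ksi): end bolts L_c = 1.25 − 0.6875/2 = 0.90625, R_n = min(1.2×0.90625×0.375×70, 2.4×0.625×0.375×70) = 28.547 kips/bolt; interior L_c = 1.875 − 0.6875 = 1.1875, R_n = 37.406 kips/bolt. φR_n = 0.75 × (1×28.547 + 2×37.406) = 77.5 kips.
Governing: min(46.9, 77.5) = 46.9 kips → bolt shear.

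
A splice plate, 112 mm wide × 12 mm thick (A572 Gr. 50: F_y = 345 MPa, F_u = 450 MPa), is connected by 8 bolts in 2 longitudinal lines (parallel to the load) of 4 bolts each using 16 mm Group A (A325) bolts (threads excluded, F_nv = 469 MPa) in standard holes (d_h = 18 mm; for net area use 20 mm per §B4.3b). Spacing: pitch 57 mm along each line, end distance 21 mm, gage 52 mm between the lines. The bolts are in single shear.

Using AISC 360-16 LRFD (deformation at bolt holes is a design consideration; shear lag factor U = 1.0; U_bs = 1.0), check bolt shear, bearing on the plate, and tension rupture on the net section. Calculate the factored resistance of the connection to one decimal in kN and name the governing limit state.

Bolt shear: A_b = π(16)²/4 = 201.06 mm². φR_n = 0.75 × 469 × 201.06 × 8 × 1 = 565.8 kN.
Bearing (12 mm plate, F_u = 450 MPa): end bolts L_c = 21 − 18/2 = 12, R_n = min(1.2×12×12×450, 2.4×16×12×450) = 77.76 kN/bolt; interior L_c = 57 − 18 = 39, R_n = 207.36 kN/bolt. φR_n = 0.75 × (2×77.76 + 6×207.36) = 1049.8 kN.
Tension rupture (net): A_n = (112 − 2×20)×12 = 864 mm² (U = 1.0, A_e = A_n). φR_n = 0.75 × 450 × 864 = 291.6 kN.
Governing: min(565.8, 1049.8, 291.6) = 291.6 kN → net-section rupture.

291.6 kN (net-section rupture governs)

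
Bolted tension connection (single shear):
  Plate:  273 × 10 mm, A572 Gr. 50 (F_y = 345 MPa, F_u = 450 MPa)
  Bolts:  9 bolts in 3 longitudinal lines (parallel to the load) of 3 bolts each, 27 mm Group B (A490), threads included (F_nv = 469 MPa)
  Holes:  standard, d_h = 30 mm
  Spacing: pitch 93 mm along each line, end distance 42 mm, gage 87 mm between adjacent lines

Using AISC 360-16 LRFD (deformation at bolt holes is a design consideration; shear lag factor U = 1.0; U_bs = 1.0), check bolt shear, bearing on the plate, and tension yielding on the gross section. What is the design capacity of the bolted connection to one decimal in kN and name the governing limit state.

847.7 kN (gross-section yield governs)

Bolt shear: A_b = π(27)²/4 = 572.56 mm². φR_n = 0.75 × 469 × 572.56 × 9 × 1 = 1812.6 kN.
Bearing (10 mm plate, F_u = 450 MPa): end bolts L_c = 42 − 30/2 = 27, R_n = min(1.2×27×10×450, 2.4×27×10×450) = 145.8 kN/bolt; interior L_c = 93 − 30 = 63, R_n = 291.6 kN/bolt. φR_n = 0.75 × (3×145.8 + 6×291.6) = 1640.3 kN.
Tension yield (gross): A_g = 273×10 = 2730 mm². φR_n = 0.90 × 345 × 2730 = 847.7 kN.
Governing: min(1812.6, 1640.3, 847.7) = 847.7 kN → gross-section yield.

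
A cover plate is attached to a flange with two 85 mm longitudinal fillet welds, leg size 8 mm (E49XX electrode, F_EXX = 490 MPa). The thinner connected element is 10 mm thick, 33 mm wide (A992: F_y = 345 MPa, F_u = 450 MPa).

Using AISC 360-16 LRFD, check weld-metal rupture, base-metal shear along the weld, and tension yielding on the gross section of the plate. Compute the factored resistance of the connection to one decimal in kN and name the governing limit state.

Weld metal: throat = 0.707×8 = 5.656 mm, L = 2×85 = 170 mm. φR_n = 0.75 × 0.6 × 490 × 5.656 × 170 = 212.0 kN.
Base metal shear (10 mm plate): yield φR_n = 1.0×0.6×345×10×170 = 351.9 kN; rupture φR_n = 0.75×0.6×450×10×170 = 344.3 kN; take 344.3 kN (rupture).
Tension yield (gross): A_g = 33×10 = 330 mm². φR_n = 0.90 × 345 × 330 = 102.5 kN.
Governing: min(212.0, 344.3, 102.5) = 102.5 kN → gross-section yield.

102.5 kN (gross-section yield governs)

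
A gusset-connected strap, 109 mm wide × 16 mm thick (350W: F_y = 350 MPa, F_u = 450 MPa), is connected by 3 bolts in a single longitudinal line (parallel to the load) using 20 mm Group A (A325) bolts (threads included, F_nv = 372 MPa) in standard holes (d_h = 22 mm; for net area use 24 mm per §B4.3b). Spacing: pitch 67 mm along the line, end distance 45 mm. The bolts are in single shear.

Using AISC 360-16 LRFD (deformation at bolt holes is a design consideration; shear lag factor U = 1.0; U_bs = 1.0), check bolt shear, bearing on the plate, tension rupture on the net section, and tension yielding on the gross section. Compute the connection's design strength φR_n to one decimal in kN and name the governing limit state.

263.0 kN (bolt shear governs)

Bolt shear: A_b = π(20)²/4 = 314.16 mm². φR_n = 0.75 × 372 × 314.16 × 3 × 1 = 263.0 kN.
Bearing (16 mm plate, F_u = 450 MPa): end bolts L_c = 45 − 22/2 = 34, R_n = min(1.2×34×16×450, 2.4×20×16×450) = 293.76 kN/bolt; interior L_c = 67 − 22 = 45, R_n = 345.6 kN/bolt. φR_n = 0.75 × (1×293.76 + 2×345.6) = 738.7 kN.
Tension rupture (net): A_n = (109 − 1×24)×16 = 1360 mm² (U = 1.0, A_e = A_n). φR_n = 0.75 × 450 × 1360 = 459.0 kN.
Tension yield (gross): A_g = 109×16 = 1744 mm². φR_n = 0.90 × 350 × 1744 = 549.4 kN.
Governing: min(263.0, 738.7, 459.0, 549.4) = 263.0 kN → bolt shear.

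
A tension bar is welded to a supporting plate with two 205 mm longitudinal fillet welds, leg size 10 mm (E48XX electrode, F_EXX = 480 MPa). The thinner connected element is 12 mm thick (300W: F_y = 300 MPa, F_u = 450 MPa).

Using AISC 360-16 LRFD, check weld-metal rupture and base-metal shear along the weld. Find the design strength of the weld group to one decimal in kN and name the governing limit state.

Weld metal: throat = 0.707×10 = 7.07 mm, L = 2×205 = 410 mm. φR_n = 0.75 × 0.6 × 480 × 7.07 × 410 = 626.1 kN.
Base metal shear (12 mm plate): yield φR_n = 1.0×0.6×300×12×410 = 885.6 kN; rupture φR_n = 0.75×0.6×450×12×410 = 996.3 kN; take 885.6 kN (yield).
Governing: min(626.1, 885.6) = 626.1 kN → weld metal.

626.1 kN (weld metal governs)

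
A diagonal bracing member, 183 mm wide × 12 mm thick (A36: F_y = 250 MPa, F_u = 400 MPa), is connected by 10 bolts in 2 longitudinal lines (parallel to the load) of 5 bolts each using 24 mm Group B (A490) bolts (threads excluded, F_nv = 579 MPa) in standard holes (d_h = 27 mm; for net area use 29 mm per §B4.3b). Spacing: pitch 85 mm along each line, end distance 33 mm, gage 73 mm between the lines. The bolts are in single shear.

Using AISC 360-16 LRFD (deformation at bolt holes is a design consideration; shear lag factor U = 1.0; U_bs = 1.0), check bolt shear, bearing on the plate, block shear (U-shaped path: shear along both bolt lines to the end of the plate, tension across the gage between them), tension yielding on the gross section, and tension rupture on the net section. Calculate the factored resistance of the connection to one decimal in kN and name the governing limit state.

Bolt shear: A_b = π(24)²/4 = 452.39 mm². φR_n = 0.75 × 579 × 452.39 × 10 × 1 = 1964.5 kN.
Bearing (12 mm plate, F_u = 400 MPa): end bolts L_c = 33 − 27/2 = 19.5, R_n = min(1.2×19.5×12×400, 2.4×24×12×400) = 112.32 kN/bolt; interior L_c = 85 − 27 = 58, R_n = 276.48 kN/bolt. φR_n = 0.75 × (2×112.32 + 8×276.48) = 1827.4 kN.
Block shear: shear path 2×[33+4×85] = 2×373 mm, A_gv = 8952, A_nv = 2×(373 − 4.5×29)×12 = 5820 mm²; tension across gage: (73 − 1×29)×12 = 528 mm². R_n = min(0.6×400×5820, 0.6×250×8952) + 1.0×400×528 = min(1396.8, 1342.8) + 211.2 = 1554 kN. φR_n = 0.75 × 1554 = 1165.5 kN.
Tension yield (gross): A_g = 183×12 = 2196 mm². φR_n = 0.90 × 250 × 2196 = 494.1 kN.
Tension rupture (net): A_n = (183 − 2×29)×12 = 1500 mm² (U = 1.0, A_e = A_n). φR_n = 0.75 × 400 × 1500 = 450.0 kN.
Governing: min(1964.5, 1827.4, 1165.5, 494.1, 450.0) = 450.0 kN → net-section rupture.

450.0 kN (net-section rupture governs)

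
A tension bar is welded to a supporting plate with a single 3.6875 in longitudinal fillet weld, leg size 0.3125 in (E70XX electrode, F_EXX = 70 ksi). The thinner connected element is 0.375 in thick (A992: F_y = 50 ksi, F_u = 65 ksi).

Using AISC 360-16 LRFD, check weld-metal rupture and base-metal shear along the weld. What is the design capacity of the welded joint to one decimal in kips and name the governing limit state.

Weld metal: throat = 0.707×0.3125 = 0.22094 in, L = 3.6875 in. φR_n = 0.75 × 0.6 × 70 × 0.22094 × 3.6875 = 25.7 kips.
Base metal shear (0.375 in plate): yield φR_n = 1.0×0.6×50×0.375×3.6875 = 41.5 kips; rupture φR_n = 0.75×0.6×65×0.375×3.6875 = 40.4 kips; take 40.4 kips (rupture).
Governing: min(25.7, 40.4) = 25.7 kips → weld metal.

25.7 kips (weld metal governs)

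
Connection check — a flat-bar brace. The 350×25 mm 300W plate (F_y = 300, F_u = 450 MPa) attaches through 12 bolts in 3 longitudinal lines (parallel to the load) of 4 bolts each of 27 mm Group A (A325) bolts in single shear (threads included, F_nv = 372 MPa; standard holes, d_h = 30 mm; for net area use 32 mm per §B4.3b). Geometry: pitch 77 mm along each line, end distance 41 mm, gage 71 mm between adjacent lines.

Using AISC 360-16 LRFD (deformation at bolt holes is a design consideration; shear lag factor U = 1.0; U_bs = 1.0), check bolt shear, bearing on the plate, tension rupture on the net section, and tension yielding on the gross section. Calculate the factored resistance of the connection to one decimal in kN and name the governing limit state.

1916.9 kN (bolt shear governs)

Bolt shear: A_b = π(27)²/4 = 572.56 mm². φR_n = 0.75 × 372 × 572.56 × 12 × 1 = 1916.9 kN.
Bearing (25 mm plate, F_u = 450 MPa): end bolts L_c = 41 − 30/2 = 26, R_n = min(1.2×26×25×450, 2.4×27×25×450) = 351 kN/bolt; interior L_c = 77 − 30 = 47, R_n = 634.5 kN/bolt. φR_n = 0.75 × (3×351 + 9×634.5) = 5072.6 kN.
Tension rupture (net): A_n = (350 − 3×32)×25 = 6350 mm² (U = 1.0, A_e = A_n). φR_n = 0.75 × 450 × 6350 = 2143.1 kN.
Tension yield (gross): A_g = 350×25 = 8750 mm². φR_n = 0.90 × 300 × 8750 = 2362.5 kN.
Governing: min(1916.9, 5072.6, 2143.1, 2362.5) = 1916.9 kN → bolt shear.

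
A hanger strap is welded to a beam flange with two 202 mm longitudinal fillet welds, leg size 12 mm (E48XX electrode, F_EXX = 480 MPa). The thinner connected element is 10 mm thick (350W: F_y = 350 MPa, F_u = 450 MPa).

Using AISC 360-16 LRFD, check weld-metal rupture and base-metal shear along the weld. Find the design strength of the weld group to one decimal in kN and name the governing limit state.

740.3 kN (weld metal governs)

Weld metal: throat = 0.707×12 = 8.484 mm, L = 2×202 = 404 mm. φR_n = 0.75 × 0.6 × 480 × 8.484 × 404 = 740.3 kN.
Base metal shear (10 mm plate): yield φR_n = 1.0×0.6×350×10×404 = 848.4 kN; rupture φR_n = 0.75×0.6×450×10×404 = 818.1 kN; take 818.1 kN (rupture).
Governing: min(740.3, 818.1) = 740.3 kN → weld metal.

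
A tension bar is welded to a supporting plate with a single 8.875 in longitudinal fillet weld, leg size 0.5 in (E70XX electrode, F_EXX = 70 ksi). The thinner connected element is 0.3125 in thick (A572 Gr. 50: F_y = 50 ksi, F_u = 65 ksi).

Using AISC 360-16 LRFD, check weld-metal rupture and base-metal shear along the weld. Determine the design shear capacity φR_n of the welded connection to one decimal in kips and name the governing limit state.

Weld metal: throat = 0.707×0.5 = 0.3535 in, L = 8.875 in. φR_n = 0.75 × 0.6 × 70 × 0.3535 × 8.875 = 98.8 kips.
Base metal shear (0.3125 in plate): yield φR_n = 1.0×0.6×50×0.3125×8.875 = 83.2 kips; rupture φR_n = 0.75×0.6×65×0.3125×8.875 = 81.1 kips; take 81.1 kips (rupture).
Governing: min(98.8, 81.1) = 81.1 kips → base-metal shear.

81.1 kips (base-metal shear governs)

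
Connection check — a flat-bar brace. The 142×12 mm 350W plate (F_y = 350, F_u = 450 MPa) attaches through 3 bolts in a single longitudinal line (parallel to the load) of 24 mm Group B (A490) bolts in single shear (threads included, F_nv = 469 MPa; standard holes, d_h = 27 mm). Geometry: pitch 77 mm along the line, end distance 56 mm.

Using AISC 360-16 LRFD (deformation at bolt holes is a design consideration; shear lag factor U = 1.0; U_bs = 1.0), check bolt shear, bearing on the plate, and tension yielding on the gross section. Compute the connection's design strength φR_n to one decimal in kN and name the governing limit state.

477.4 kN (bolt shear governs)

Bolt shear: A_b = π(24)²/4 = 452.39 mm². φR_n = 0.75 × 469 × 452.39 × 3 × 1 = 477.4 kN.
Bearing (12 mm plate, F_u = 450 MPa): end bolts L_c = 56 − 27/2 = 42.5, R_n = min(1.2×42.5×12×450, 2.4×24×12×450) = 275.4 kN/bolt; interior L_c = 77 − 27 = 50, R_n = 311.04 kN/bolt. φR_n = 0.75 × (1×275.4 + 2×311.04) = 673.1 kN.
Tension yield (gross): A_g = 142×12 = 1704 mm². φR_n = 0.90 × 350 × 1704 = 536.8 kN.
Governing: min(477.4, 673.1, 536.8) = 477.4 kN → bolt shear.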